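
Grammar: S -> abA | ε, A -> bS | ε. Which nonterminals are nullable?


A nonterminal is nullable iff some alternative derives ε (directly, or every symbol in it is nullable)
Nullable: {A, S}


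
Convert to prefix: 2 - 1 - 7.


left-to-right (same/higher precedence on left): tree is (- (- 2 1) 7)
Prefix: - - 2 1 7


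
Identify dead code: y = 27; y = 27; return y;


first assignment to y is overwritten before any read
Dead: 'y = 27'


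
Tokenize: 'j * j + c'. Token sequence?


Scan left to right, longest-match per lexeme
Tokens: ID(j), OP(*), ID(j), OP(+), ID(c)


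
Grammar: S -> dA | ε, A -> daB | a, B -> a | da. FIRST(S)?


Per alternative of S: FIRST(dA) = {d}; FIRST(ε) = {ε}
FIRST(S) = {d, ε}


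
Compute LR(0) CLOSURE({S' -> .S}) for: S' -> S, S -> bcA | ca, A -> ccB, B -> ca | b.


Start: S' -> .S
For each item with dot before a nonterminal B, add B -> .γ for every B-production
Closure: [S' -> .S, S -> .bcA, S -> .ca]


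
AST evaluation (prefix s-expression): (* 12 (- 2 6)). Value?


Evaluate inner: (- 2 6) = -4
Evaluate root: (* 12 -4) = -48
Result: -48


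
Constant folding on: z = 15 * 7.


15 * 7 = 105 at compile time
Optimized: z = 105


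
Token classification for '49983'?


Pattern: digits only
Type: INTEGER_LITERAL


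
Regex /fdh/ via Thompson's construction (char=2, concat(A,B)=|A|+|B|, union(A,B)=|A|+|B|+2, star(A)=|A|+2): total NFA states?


Syntax tree has 3 char leaf(s), 0 union(s), 0 star(s)
chars contribute 3×2 = 6; each union adds +2; each star adds +2
Total: 6 + 0 + 0 = 6 states


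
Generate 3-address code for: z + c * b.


Break into single-operator statements:
t1 = c * b
t2 = z + t1


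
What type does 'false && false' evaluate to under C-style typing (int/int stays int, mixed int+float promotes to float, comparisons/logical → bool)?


Operand types: bool && bool
Rule: logical operators take bool operands and yield bool
Result type: bool


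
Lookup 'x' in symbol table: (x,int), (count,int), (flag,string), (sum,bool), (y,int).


Lookup 'x' → type int


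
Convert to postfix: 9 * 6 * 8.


Left to right (same or higher precedence on left)
Postfix: 9 6 * 8 *


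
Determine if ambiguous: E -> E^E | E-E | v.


'v^v-v' has two parse trees (no precedence encoded between ^ and -)
Ambiguous


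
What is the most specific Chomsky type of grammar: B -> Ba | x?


Left-linear: every RHS is a terminal or one nonterminal followed by a terminal
Classification: Type 3 (Regular)


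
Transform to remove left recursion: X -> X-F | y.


Left-recursive alternatives: X-F; non-recursive: y
Introduce X': X -> yX', X' -> -FX' | ε


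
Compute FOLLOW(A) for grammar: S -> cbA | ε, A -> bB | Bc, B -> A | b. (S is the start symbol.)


$ ∈ FOLLOW(S). For each A -> αBβ: add FIRST(β)\{ε} to FOLLOW(B); if β nullable, add FOLLOW(A).
FOLLOW(A) = {$, c}


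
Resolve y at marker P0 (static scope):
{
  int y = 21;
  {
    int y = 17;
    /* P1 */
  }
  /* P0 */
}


y declared in the same block as P0
y = 21


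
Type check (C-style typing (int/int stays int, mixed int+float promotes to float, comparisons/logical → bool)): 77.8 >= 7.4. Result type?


Operand types: float >= float
Rule: comparison yields bool
Result type: bool


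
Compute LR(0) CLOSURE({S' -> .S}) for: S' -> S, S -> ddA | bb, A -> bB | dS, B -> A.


Start: S' -> .S
For each item with dot before a nonterminal B, add B -> .γ for every B-production
Closure: [S' -> .S, S -> .ddA, S -> .bb]


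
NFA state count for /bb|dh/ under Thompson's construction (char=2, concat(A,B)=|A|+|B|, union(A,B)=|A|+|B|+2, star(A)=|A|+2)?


Syntax tree has 4 char leaf(s), 1 union(s), 0 star(s)
chars contribute 4×2 = 8; each union adds +2; each star adds +2
Total: 8 + 2 + 0 = 10 states


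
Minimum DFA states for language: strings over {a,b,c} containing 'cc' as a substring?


KMP-style automaton: 2 progress states + 1 absorbing accept = 3
Minimal DFA: 3 states


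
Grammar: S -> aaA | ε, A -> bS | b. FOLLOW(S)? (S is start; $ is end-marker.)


$ ∈ FOLLOW(S). For each A -> αBβ: add FIRST(β)\{ε} to FOLLOW(B); if β nullable, add FOLLOW(A).
FOLLOW(S) = {$}


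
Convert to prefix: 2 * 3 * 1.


left-to-right (same/higher precedence on left): tree is (* (* 2 3) 1)
Prefix: * * 2 3 1


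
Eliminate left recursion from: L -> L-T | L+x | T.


Left-recursive alternatives: L-T, L+x; non-recursive: T
Introduce L': L -> TL', L' -> -TL' | +xL' | ε


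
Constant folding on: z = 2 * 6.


2 * 6 = 12 at compile time
Optimized: z = 12


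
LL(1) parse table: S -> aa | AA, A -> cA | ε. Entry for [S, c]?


For [S, c]: 'c' ∈ FIRST(AA)
Entry: S -> AA


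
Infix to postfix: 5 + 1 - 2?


Left to right (same or higher precedence on left)
Postfix: 5 1 + 2 -


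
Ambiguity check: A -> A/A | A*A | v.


'v/v*v' has two parse trees (no precedence encoded between / and *)
Ambiguous


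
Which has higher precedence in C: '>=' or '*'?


'*' is multiplicative (level 10); '>=' is relational (level 7)
Higher level binds tighter
'*' has higher precedence than '>='


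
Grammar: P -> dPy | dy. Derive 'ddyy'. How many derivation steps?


Derivation: P => dPy => ddyy
Steps: 2


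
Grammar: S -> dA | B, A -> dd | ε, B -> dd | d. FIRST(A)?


Per alternative of A: FIRST(dd) = {d}; FIRST(ε) = {ε}
FIRST(A) = {d, ε}


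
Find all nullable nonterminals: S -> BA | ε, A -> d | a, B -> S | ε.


A nonterminal is nullable iff some alternative derives ε (directly, or every symbol in it is nullable)
Nullable: {B, S}


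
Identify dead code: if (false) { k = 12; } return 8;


condition is constant false, so the whole block is unreachable
Dead: 'if (false) { k = 12; }'


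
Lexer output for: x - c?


Scan left to right, longest-match per lexeme
Tokens: ID(x), OP(-), ID(c)


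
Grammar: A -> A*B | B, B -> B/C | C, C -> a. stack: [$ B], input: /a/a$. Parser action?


shift '/' to continue B -> B/C
Action: shift


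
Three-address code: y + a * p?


Break into single-operator statements:
t1 = a * p
t2 = y + t1


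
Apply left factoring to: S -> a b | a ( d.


Common prefix: 'a'
Factored: S -> a S', S' -> b | ( d


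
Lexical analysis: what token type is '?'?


Pattern: operator symbol
Type: OPERATOR


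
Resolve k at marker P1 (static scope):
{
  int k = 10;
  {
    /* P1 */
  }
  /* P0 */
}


P1's block does not declare k; resolves to the enclosing declaration at depth 0
k = 10


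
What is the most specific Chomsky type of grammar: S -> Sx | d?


Left-linear: every RHS is a terminal or one nonterminal followed by a terminal
Classification: Type 3 (Regular)


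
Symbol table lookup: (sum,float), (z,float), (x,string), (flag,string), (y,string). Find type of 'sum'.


Lookup 'sum' → type float


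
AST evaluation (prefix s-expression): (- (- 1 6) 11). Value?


Evaluate inner: (- 1 6) = -5
Evaluate root: (- -5 11) = -16
Result: -16


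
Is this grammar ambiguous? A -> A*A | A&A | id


'id*id&id' has two parse trees (no precedence encoded between * and &)
Ambiguous


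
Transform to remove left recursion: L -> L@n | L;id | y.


Left-recursive alternatives: L@n, L;id; non-recursive: y
Introduce L': L -> yL', L' -> @nL' | ;idL' | ε


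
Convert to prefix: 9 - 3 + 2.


left-to-right (same/higher precedence on left): tree is (+ (- 9 3) 2)
Prefix: + - 9 3 2


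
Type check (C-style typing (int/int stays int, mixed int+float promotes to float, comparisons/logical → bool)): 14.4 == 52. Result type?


Operand types: float == int
Rule: comparison yields bool
Result type: bool


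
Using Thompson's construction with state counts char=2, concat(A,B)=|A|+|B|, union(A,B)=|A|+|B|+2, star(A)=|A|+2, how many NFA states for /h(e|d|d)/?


Syntax tree has 4 char leaf(s), 2 union(s), 0 star(s)
chars contribute 4×2 = 8; each union adds +2; each star adds +2
Total: 8 + 4 + 0 = 12 states


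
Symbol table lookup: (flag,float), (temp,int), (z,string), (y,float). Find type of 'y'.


Lookup 'y' → type float


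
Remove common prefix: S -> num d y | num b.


Common prefix: 'num'
Factored: S -> num S', S' -> d y | b


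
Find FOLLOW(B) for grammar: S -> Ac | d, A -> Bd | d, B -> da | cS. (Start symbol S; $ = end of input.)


$ ∈ FOLLOW(S). For each A -> αBβ: add FIRST(β)\{ε} to FOLLOW(B); if β nullable, add FOLLOW(A).
FOLLOW(B) = {d}


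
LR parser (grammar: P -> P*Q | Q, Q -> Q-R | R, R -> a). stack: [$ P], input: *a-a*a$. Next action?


shift '*' to continue P -> P*Q
Action: shift


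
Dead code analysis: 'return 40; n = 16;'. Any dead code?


statement follows a return and is unreachable
Dead: 'n = 16'


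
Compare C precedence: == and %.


'%' is multiplicative (level 10); '==' is equality (level 6)
Higher level binds tighter
'%' has higher precedence than '=='


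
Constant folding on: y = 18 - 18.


18 - 18 = 0 at compile time
Optimized: y = 0


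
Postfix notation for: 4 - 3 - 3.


Left to right (same or higher precedence on left)
Postfix: 4 3 - 3 -


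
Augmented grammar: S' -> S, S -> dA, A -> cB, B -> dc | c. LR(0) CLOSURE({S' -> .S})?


Start: S' -> .S
For each item with dot before a nonterminal B, add B -> .γ for every B-production
Closure: [S' -> .S, S -> .dA]


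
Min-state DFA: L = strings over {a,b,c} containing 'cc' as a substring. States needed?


KMP-style automaton: 2 progress states + 1 absorbing accept = 3
Minimal DFA: 3 states


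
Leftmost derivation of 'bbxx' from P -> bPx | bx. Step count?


Derivation: P => bPx => bbxx
Steps: 2


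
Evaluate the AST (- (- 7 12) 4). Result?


Evaluate inner: (- 7 12) = -5
Evaluate root: (- -5 4) = -9
Result: -9


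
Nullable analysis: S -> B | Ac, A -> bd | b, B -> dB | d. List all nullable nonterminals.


A nonterminal is nullable iff some alternative derives ε (directly, or every symbol in it is nullable)
Nullable: {}


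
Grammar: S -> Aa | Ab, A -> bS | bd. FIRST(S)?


Per alternative of S: FIRST(Aa) = {b}; FIRST(Ab) = {b}
FIRST(S) = {b}


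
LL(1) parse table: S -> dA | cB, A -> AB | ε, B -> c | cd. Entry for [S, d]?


For [S, d]: 'd' ∈ FIRST(dA)
Entry: S -> dA


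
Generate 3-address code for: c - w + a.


Break into single-operator statements:
t1 = c - w
t2 = t1 + a


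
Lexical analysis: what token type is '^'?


Pattern: operator symbol
Type: OPERATOR


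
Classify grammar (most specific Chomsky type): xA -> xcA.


LHS has context (more than one symbol) and |LHS| ≤ |RHS|
Classification: Type 1 (Context-Sensitive)


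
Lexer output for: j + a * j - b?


Scan left to right, longest-match per lexeme
Tokens: ID(j), OP(+), ID(a), OP(*), ID(j), OP(-), ID(b)


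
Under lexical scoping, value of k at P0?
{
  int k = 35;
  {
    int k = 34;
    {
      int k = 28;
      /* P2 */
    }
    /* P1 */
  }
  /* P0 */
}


k declared in the same block as P0
k = 35


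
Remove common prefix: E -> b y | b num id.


Common prefix: 'b'
Factored: E -> b E', E' -> y | num id


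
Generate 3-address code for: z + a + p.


Break into single-operator statements:
t1 = z + a
t2 = t1 + p


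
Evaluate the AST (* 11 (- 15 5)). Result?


Evaluate inner: (- 15 5) = 10
Evaluate root: (* 11 10) = 110
Result: 110


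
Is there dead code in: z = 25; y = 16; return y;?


z is assigned but never read
Dead: 'z = 25'


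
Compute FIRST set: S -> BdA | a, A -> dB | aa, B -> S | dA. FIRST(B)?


Per alternative of B: FIRST(S) = {a, d}; FIRST(dA) = {d}
FIRST(B) = {a, d}


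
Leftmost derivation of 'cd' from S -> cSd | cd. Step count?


Derivation: S => cd
Steps: 1


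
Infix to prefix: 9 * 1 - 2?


left-to-right (same/higher precedence on left): tree is (- (* 9 1) 2)
Prefix: - * 9 1 2


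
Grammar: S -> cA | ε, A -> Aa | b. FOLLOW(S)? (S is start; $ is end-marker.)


$ ∈ FOLLOW(S). For each A -> αBβ: add FIRST(β)\{ε} to FOLLOW(B); if β nullable, add FOLLOW(A).
FOLLOW(S) = {$}


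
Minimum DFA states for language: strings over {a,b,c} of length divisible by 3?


Track length mod 3: states 0..2, accept at 0
Minimal DFA: 3 states


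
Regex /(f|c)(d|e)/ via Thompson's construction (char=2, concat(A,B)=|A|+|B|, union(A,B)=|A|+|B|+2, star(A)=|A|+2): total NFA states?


Syntax tree has 4 char leaf(s), 2 union(s), 0 star(s)
chars contribute 4×2 = 8; each union adds +2; each star adds +2
Total: 8 + 4 + 0 = 12 states


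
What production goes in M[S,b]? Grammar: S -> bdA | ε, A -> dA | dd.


For [S, b]: 'b' ∈ FIRST(bdA)
Entry: S -> bdA


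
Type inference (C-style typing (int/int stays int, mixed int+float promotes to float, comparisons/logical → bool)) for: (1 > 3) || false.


Operand types: bool || bool
Rule: logical operators take bool operands and yield bool
Result type: bool


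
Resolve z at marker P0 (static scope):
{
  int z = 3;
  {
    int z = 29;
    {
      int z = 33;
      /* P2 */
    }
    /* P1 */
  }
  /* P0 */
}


z declared in the same block as P0
z = 3


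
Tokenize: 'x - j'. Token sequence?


Scan left to right, longest-match per lexeme
Tokens: ID(x), OP(-), ID(j)


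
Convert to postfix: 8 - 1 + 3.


Left to right (same or higher precedence on left)
Postfix: 8 1 - 3 +


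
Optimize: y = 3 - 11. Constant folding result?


3 - 11 = -8 at compile time
Optimized: y = -8


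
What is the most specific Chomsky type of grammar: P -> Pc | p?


Left-linear: every RHS is a terminal or one nonterminal followed by a terminal
Classification: Type 3 (Regular)


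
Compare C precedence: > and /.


'/' is multiplicative (level 10); '>' is relational (level 7)
Higher level binds tighter
'/' has higher precedence than '>'


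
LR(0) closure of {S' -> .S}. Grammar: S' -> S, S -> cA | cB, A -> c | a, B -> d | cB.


Start: S' -> .S
For each item with dot before a nonterminal B, add B -> .γ for every B-production
Closure: [S' -> .S, S -> .cA, S -> .cB]


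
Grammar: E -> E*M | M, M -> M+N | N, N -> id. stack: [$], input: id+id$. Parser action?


no handle on stack; shift 'id'
Action: shift


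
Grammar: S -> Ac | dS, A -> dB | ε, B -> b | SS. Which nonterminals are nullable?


A nonterminal is nullable iff some alternative derives ε (directly, or every symbol in it is nullable)
Nullable: {A}


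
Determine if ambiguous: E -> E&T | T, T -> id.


precedence layered via separate nonterminal T: deterministic
Unambiguous


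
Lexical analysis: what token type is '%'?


Pattern: operator symbol
Type: OPERATOR


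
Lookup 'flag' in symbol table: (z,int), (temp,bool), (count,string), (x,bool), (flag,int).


Lookup 'flag' → type int


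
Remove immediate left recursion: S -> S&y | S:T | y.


Left-recursive alternatives: S&y, S:T; non-recursive: y
Introduce S': S -> yS', S' -> &yS' | :TS' | ε


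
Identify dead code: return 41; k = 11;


statement follows a return and is unreachable
Dead: 'k = 11'


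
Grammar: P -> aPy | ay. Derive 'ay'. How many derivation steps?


Derivation: P => ay
Steps: 1


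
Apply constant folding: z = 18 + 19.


18 + 19 = 37 at compile time
Optimized: z = 37


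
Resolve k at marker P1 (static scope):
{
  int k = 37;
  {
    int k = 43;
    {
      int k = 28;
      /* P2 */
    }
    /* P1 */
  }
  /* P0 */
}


k declared in the same block as P1
k = 43


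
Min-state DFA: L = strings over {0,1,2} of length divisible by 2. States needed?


Track length mod 2: states 0..1, accept at 0
Minimal DFA: 2 states


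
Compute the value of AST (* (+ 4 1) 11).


Evaluate inner: (+ 4 1) = 5
Evaluate root: (* 5 11) = 55
Result: 55


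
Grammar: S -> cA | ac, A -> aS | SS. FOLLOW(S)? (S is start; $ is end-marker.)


$ ∈ FOLLOW(S). For each A -> αBβ: add FIRST(β)\{ε} to FOLLOW(B); if β nullable, add FOLLOW(A).
FOLLOW(S) = {$, a, c}


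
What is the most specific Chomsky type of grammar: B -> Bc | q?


Left-linear: every RHS is a terminal or one nonterminal followed by a terminal
Classification: Type 3 (Regular)


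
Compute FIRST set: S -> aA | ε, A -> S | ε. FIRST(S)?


Per alternative of S: FIRST(aA) = {a}; FIRST(ε) = {ε}
FIRST(S) = {a, ε}


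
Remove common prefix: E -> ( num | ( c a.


Common prefix: '('
Factored: E -> ( E', E' -> num | c a


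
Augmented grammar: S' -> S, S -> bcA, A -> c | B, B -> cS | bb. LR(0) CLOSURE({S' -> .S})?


Start: S' -> .S
For each item with dot before a nonterminal B, add B -> .γ for every B-production
Closure: [S' -> .S, S -> .bcA]


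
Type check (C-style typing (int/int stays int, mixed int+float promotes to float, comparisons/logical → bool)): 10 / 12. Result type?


Operand types: int / int
Rule: mixed int/float promotes to float; int/int stays int
Result type: int


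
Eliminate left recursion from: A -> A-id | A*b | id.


Left-recursive alternatives: A-id, A*b; non-recursive: id
Introduce A': A -> idA', A' -> -idA' | *bA' | ε


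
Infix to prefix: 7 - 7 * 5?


'*' binds tighter: tree is (- 7 (* 7 5))
Prefix: - 7 * 7 5


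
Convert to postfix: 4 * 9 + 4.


Left to right (same or higher precedence on left)
Postfix: 4 9 * 4 +


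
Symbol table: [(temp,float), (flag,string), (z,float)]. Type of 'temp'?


Lookup 'temp' → type float


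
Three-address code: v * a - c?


Break into single-operator statements:
t1 = v * a
t2 = t1 - c


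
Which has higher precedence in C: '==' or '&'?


'==' is equality (level 6); '&' is bitwise AND (level 5)
Higher level binds tighter
'==' has higher precedence than '&'


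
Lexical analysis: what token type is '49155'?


Pattern: digits only
Type: INTEGER_LITERAL


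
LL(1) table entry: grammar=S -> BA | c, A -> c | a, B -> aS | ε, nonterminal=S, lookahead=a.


For [S, a]: 'a' ∈ FIRST(BA)
Entry: S -> BA


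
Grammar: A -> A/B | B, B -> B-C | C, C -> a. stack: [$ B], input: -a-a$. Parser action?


shift '-' to continue B -> B-C
Action: shift


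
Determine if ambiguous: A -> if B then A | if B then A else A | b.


dangling else: 'if B then if B then b else b' parses two ways
Ambiguous


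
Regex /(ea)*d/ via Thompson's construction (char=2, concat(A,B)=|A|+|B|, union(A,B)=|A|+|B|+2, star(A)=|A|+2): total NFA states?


Syntax tree has 3 char leaf(s), 0 union(s), 1 star(s)
chars contribute 3×2 = 6; each union adds +2; each star adds +2
Total: 6 + 0 + 2 = 8 states


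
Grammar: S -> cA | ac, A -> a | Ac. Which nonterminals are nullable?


A nonterminal is nullable iff some alternative derives ε (directly, or every symbol in it is nullable)
Nullable: {}


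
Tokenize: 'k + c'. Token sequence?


Scan left to right, longest-match per lexeme
Tokens: ID(k), OP(+), ID(c)


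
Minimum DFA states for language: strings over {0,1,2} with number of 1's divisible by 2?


Track (count of 1) mod 2: states 0..1, accept at 0
Minimal DFA: 2 states


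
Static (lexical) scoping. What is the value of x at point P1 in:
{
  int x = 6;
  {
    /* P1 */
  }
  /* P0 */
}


P1's block does not declare x; resolves to the enclosing declaration at depth 0
x = 6


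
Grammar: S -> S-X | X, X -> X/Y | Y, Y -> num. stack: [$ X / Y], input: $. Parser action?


handle 'X/Y' on top
Action: reduce (X -> X/Y)


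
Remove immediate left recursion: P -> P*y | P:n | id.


Left-recursive alternatives: P*y, P:n; non-recursive: id
Introduce P': P -> idP', P' -> *yP' | :nP' | ε


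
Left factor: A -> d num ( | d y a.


Common prefix: 'd'
Factored: A -> d A', A' -> num ( | y a


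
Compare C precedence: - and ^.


'-' is additive (level 9); '^' is bitwise XOR (level 4)
Higher level binds tighter
'-' has higher precedence than '^'


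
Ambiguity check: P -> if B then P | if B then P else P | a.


dangling else: 'if B then if B then a else a' parses two ways
Ambiguous


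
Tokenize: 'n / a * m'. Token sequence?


Scan left to right, longest-match per lexeme
Tokens: ID(n), OP(/), ID(a), OP(*), ID(m)


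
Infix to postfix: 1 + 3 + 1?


Left to right (same or higher precedence on left)
Postfix: 1 3 + 1 +


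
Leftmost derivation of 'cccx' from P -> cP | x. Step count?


Derivation: P => cP => ccP => cccP => cccx
Steps: 4


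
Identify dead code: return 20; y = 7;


statement follows a return and is unreachable
Dead: 'y = 7'


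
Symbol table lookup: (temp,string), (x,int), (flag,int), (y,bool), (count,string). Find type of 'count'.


Lookup 'count' → type string


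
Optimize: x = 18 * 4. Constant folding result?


18 * 4 = 72 at compile time
Optimized: x = 72


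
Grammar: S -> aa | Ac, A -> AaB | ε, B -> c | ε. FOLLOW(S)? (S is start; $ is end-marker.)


$ ∈ FOLLOW(S). For each A -> αBβ: add FIRST(β)\{ε} to FOLLOW(B); if β nullable, add FOLLOW(A).
FOLLOW(S) = {$}


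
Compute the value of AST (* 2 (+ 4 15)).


Evaluate inner: (+ 4 15) = 19
Evaluate root: (* 2 19) = 38
Result: 38


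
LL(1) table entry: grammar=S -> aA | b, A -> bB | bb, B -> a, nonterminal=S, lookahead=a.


For [S, a]: 'a' ∈ FIRST(aA)
Entry: S -> aA


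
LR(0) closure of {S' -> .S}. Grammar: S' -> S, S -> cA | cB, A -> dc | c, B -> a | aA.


Start: S' -> .S
For each item with dot before a nonterminal B, add B -> .γ for every B-production
Closure: [S' -> .S, S -> .cA, S -> .cB]


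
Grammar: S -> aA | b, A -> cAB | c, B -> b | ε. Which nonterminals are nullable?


A nonterminal is nullable iff some alternative derives ε (directly, or every symbol in it is nullable)
Nullable: {B}


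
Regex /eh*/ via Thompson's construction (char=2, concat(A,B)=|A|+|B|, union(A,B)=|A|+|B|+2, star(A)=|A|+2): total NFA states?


Syntax tree has 2 char leaf(s), 0 union(s), 1 star(s)
chars contribute 2×2 = 4; each union adds +2; each star adds +2
Total: 4 + 0 + 2 = 6 states


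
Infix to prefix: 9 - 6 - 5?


left-to-right (same/higher precedence on left): tree is (- (- 9 6) 5)
Prefix: - - 9 6 5


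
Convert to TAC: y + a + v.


Break into single-operator statements:
t1 = y + a
t2 = t1 + v


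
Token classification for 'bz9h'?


Pattern: letter/underscore followed by alphanumerics, not a keyword
Type: IDENTIFIER


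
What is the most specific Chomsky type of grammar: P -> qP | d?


Right-linear: every RHS is a terminal or a terminal followed by one nonterminal
Classification: Type 3 (Regular)


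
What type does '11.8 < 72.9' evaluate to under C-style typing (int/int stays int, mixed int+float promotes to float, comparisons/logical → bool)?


Operand types: float < float
Rule: comparison yields bool
Result type: bool


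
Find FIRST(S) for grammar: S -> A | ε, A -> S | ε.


Per alternative of S: FIRST(A) = {ε}; FIRST(ε) = {ε}
FIRST(S) = {ε}


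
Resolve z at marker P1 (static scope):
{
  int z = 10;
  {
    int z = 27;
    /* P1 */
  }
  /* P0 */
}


z declared in the same block as P1
z = 27


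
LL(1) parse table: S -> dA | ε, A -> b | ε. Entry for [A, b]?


For [A, b]: 'b' ∈ FIRST(b)
Entry: A -> b


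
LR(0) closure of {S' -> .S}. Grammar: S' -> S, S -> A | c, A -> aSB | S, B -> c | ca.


Start: S' -> .S
For each item with dot before a nonterminal B, add B -> .γ for every B-production
Closure: [S' -> .S, S -> .A, S -> .c, A -> .aSB, A -> .S]


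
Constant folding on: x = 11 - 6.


11 - 6 = 5 at compile time
Optimized: x = 5


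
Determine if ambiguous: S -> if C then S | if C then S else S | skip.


dangling else: 'if C then if C then skip else skip' parses two ways
Ambiguous


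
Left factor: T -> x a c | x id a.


Common prefix: 'x'
Factored: T -> x T', T' -> a c | id a


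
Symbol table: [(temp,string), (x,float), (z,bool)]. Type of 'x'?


Lookup 'x' → type float


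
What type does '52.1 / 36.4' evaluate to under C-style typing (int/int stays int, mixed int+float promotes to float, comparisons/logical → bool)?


Operand types: float / float
Rule: mixed int/float promotes to float; int/int stays int
Result type: float


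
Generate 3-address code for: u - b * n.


Break into single-operator statements:
t1 = b * n
t2 = u - t1


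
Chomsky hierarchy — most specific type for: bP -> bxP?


LHS has context (more than one symbol) and |LHS| ≤ |RHS|
Classification: Type 1 (Context-Sensitive)


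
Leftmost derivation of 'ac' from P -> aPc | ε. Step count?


Derivation: P => aPc => ac
Steps: 2


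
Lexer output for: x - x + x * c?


Scan left to right, longest-match per lexeme
Tokens: ID(x), OP(-), ID(x), OP(+), ID(x), OP(*), ID(c)


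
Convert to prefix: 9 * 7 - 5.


left-to-right (same/higher precedence on left): tree is (- (* 9 7) 5)
Prefix: - * 9 7 5


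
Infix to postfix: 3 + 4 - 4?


Left to right (same or higher precedence on left)
Postfix: 3 4 + 4 -


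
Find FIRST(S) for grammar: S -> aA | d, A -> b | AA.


Per alternative of S: FIRST(aA) = {a}; FIRST(d) = {d}
FIRST(S) = {a, d}


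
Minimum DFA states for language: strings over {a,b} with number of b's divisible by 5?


Track (count of b) mod 5: states 0..4, accept at 0
Minimal DFA: 5 states


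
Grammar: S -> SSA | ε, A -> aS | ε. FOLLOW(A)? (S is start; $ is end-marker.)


$ ∈ FOLLOW(S). For each A -> αBβ: add FIRST(β)\{ε} to FOLLOW(B); if β nullable, add FOLLOW(A).
FOLLOW(A) = {$, a}


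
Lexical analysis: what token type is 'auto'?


Pattern: reserved word
Type: KEYWORD


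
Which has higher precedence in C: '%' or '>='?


'%' is multiplicative (level 10); '>=' is relational (level 7)
Higher level binds tighter
'%' has higher precedence than '>='


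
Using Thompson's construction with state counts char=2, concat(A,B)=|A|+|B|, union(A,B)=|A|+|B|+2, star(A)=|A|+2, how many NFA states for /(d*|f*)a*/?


Syntax tree has 3 char leaf(s), 1 union(s), 3 star(s)
chars contribute 3×2 = 6; each union adds +2; each star adds +2
Total: 6 + 2 + 6 = 14 states


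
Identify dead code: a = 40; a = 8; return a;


first assignment to a is overwritten before any read
Dead: 'a = 40'


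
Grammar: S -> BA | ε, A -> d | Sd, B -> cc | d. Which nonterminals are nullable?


A nonterminal is nullable iff some alternative derives ε (directly, or every symbol in it is nullable)
Nullable: {S}


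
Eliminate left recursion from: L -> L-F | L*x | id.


Left-recursive alternatives: L-F, L*x; non-recursive: id
Introduce L': L -> idL', L' -> -FL' | *xL' | ε


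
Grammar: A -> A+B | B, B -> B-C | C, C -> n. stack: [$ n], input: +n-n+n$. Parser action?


'n' on top is the handle for C -> n
Action: reduce (C -> n)


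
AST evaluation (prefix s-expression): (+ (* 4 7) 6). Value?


Evaluate inner: (* 4 7) = 28
Evaluate root: (+ 28 6) = 34
Result: 34


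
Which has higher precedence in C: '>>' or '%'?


'%' is multiplicative (level 10); '>>' is shift (level 8)
Higher level binds tighter
'%' has higher precedence than '>>'


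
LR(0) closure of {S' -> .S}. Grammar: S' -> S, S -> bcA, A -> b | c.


Start: S' -> .S
For each item with dot before a nonterminal B, add B -> .γ for every B-production
Closure: [S' -> .S, S -> .bcA]


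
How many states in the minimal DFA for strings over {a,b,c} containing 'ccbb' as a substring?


KMP-style automaton: 4 progress states + 1 absorbing accept = 5
Minimal DFA: 5 states


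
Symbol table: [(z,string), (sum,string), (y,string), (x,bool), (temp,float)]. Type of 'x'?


Lookup 'x' → type bool


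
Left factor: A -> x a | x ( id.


Common prefix: 'x'
Factored: A -> x A', A' -> a | ( id


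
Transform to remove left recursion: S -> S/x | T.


Left-recursive alternatives: S/x; non-recursive: T
Introduce S': S -> TS', S' -> /xS' | ε


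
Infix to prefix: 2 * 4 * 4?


left-to-right (same/higher precedence on left): tree is (* (* 2 4) 4)
Prefix: * * 2 4 4


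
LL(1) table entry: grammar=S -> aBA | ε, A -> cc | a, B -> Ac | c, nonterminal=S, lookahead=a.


For [S, a]: 'a' ∈ FIRST(aBA)
Entry: S -> aBA


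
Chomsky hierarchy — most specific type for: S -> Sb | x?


Left-linear: every RHS is a terminal or one nonterminal followed by a terminal
Classification: Type 3 (Regular)


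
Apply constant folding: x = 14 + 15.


14 + 15 = 29 at compile time
Optimized: x = 29


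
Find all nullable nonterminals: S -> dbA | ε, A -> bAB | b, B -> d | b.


A nonterminal is nullable iff some alternative derives ε (directly, or every symbol in it is nullable)
Nullable: {S}


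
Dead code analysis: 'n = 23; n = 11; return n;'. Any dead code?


first assignment to n is overwritten before any read
Dead: 'n = 23'


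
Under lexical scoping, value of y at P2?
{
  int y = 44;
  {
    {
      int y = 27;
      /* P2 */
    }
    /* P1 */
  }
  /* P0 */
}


y declared in the same block as P2
y = 27


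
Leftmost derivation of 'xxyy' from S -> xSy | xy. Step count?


Derivation: S => xSy => xxyy
Steps: 2


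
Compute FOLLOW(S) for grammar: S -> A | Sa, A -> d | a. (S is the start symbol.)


$ ∈ FOLLOW(S). For each A -> αBβ: add FIRST(β)\{ε} to FOLLOW(B); if β nullable, add FOLLOW(A).
FOLLOW(S) = {$, a}


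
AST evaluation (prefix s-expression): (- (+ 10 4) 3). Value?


Evaluate inner: (+ 10 4) = 14
Evaluate root: (- 14 3) = 11
Result: 11


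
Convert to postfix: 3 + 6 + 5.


Left to right (same or higher precedence on left)
Postfix: 3 6 + 5 +


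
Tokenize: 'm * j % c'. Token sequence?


Scan left to right, longest-match per lexeme
Tokens: ID(m), OP(*), ID(j), OP(%), ID(c)


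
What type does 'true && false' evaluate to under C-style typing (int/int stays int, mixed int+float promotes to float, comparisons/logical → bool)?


Operand types: bool && bool
Rule: logical operators take bool operands and yield bool
Result type: bool


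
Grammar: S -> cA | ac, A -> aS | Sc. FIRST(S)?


Per alternative of S: FIRST(cA) = {c}; FIRST(ac) = {a}
FIRST(S) = {a, c}


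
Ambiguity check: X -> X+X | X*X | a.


'a+a*a' has two parse trees (no precedence encoded between + and *)
Ambiguous


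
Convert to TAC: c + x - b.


Break into single-operator statements:
t1 = c + x
t2 = t1 - b


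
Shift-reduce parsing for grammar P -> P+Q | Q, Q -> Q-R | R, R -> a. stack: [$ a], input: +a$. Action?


'a' on top is the handle for R -> a
Action: reduce (R -> a)


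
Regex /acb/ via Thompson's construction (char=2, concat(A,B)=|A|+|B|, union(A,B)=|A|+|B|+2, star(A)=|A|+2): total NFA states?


Syntax tree has 3 char leaf(s), 0 union(s), 0 star(s)
chars contribute 3×2 = 6; each union adds +2; each star adds +2
Total: 6 + 0 + 0 = 6 states


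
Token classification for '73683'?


Pattern: digits only
Type: INTEGER_LITERAL


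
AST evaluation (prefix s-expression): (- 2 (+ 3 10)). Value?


Evaluate inner: (+ 3 10) = 13
Evaluate root: (- 2 13) = -11
Result: -11


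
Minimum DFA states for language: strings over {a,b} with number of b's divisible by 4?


Track (count of b) mod 4: states 0..3, accept at 0
Minimal DFA: 4 states


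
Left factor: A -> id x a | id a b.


Common prefix: 'id'
Factored: A -> id A', A' -> x a | a b


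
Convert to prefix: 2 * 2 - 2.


left-to-right (same/higher precedence on left): tree is (- (* 2 2) 2)
Prefix: - * 2 2 2


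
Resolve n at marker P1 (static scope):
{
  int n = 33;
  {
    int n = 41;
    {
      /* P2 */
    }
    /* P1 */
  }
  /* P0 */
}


n declared in the same block as P1
n = 41


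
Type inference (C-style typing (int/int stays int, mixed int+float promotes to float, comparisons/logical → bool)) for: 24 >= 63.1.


Operand types: int >= float
Rule: comparison yields bool
Result type: bool


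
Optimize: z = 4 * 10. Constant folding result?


4 * 10 = 40 at compile time
Optimized: z = 40


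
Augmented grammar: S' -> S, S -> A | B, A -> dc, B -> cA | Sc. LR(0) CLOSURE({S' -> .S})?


Start: S' -> .S
For each item with dot before a nonterminal B, add B -> .γ for every B-production
Closure: [S' -> .S, S -> .A, S -> .B, A -> .dc, B -> .cA, B -> .Sc]


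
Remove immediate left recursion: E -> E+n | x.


Left-recursive alternatives: E+n; non-recursive: x
Introduce E': E -> xE', E' -> +nE' | ε


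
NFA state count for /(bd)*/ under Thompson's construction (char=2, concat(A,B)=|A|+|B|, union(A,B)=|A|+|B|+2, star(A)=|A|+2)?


Syntax tree has 2 char leaf(s), 0 union(s), 1 star(s)
chars contribute 2×2 = 4; each union adds +2; each star adds +2
Total: 4 + 0 + 2 = 6 states


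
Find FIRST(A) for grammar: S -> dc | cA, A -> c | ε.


Per alternative of A: FIRST(c) = {c}; FIRST(ε) = {ε}
FIRST(A) = {c, ε}


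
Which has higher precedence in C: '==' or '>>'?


'>>' is shift (level 8); '==' is equality (level 6)
Higher level binds tighter
'>>' has higher precedence than '=='


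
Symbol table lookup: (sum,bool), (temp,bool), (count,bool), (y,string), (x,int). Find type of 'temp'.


Lookup 'temp' → type bool


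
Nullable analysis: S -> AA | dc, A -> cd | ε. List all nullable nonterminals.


A nonterminal is nullable iff some alternative derives ε (directly, or every symbol in it is nullable)
Nullable: {A, S}


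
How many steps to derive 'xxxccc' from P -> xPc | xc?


Derivation: P => xPc => xxPcc => xxxccc
Steps: 3


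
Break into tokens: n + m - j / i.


Scan left to right, longest-match per lexeme
Tokens: ID(n), OP(+), ID(m), OP(-), ID(j), OP(/), ID(i)


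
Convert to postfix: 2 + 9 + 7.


Left to right (same or higher precedence on left)
Postfix: 2 9 + 7 +


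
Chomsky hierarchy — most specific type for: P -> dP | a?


Right-linear: every RHS is a terminal or a terminal followed by one nonterminal
Classification: Type 3 (Regular)


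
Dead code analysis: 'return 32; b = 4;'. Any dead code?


statement follows a return and is unreachable
Dead: 'b = 4'


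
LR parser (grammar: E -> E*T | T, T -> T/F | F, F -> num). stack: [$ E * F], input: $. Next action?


'F' (not preceded by T/) is the handle for T -> F
Action: reduce (T -> F)


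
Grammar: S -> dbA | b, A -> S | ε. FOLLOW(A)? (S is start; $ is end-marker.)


$ ∈ FOLLOW(S). For each A -> αBβ: add FIRST(β)\{ε} to FOLLOW(B); if β nullable, add FOLLOW(A).
FOLLOW(A) = {$}


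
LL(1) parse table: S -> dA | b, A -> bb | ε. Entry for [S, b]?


For [S, b]: 'b' ∈ FIRST(b)
Entry: S -> b


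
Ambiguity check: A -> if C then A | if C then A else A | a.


dangling else: 'if C then if C then a else a' parses two ways
Ambiguous


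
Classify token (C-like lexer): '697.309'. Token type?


Pattern: digits with a decimal point
Type: FLOAT_LITERAL


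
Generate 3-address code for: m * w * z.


Break into single-operator statements:
t1 = m * w
t2 = t1 * z


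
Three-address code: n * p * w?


Break into single-operator statements:
t1 = n * p
t2 = t1 * w


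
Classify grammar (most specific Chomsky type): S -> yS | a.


Right-linear: every RHS is a terminal or a terminal followed by one nonterminal
Classification: Type 3 (Regular)


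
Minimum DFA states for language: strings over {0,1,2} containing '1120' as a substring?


KMP-style automaton: 4 progress states + 1 absorbing accept = 5
Minimal DFA: 5 states


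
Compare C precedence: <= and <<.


'<<' is shift (level 8); '<=' is relational (level 7)
Higher level binds tighter
'<<' has higher precedence than '<='


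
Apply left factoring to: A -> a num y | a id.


Common prefix: 'a'
Factored: A -> a A', A' -> num y | id


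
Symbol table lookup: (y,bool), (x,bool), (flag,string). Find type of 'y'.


Lookup 'y' → type bool


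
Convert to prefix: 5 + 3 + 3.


left-to-right (same/higher precedence on left): tree is (+ (+ 5 3) 3)
Prefix: + + 5 3 3


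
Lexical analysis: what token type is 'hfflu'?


Pattern: letter/underscore followed by alphanumerics, not a keyword
Type: IDENTIFIER


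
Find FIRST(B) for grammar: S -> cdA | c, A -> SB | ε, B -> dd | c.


Per alternative of B: FIRST(dd) = {d}; FIRST(c) = {c}
FIRST(B) = {c, d}


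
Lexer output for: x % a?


Scan left to right, longest-match per lexeme
Tokens: ID(x), OP(%), ID(a)


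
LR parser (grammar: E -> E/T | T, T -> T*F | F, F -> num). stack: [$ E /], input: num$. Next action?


no handle ('E/' is not any RHS); shift 'num'
Action: shift


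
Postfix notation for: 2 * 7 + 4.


Left to right (same or higher precedence on left)
Postfix: 2 7 * 4 +


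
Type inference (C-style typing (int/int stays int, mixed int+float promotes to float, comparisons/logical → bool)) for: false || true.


Operand types: bool || bool
Rule: logical operators take bool operands and yield bool
Result type: bool


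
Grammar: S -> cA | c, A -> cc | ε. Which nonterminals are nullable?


A nonterminal is nullable iff some alternative derives ε (directly, or every symbol in it is nullable)
Nullable: {A}


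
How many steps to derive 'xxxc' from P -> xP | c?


Derivation: P => xP => xxP => xxxP => xxxc
Steps: 4


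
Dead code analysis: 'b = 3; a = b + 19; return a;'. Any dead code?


b is read by a's definition; a is returned
No dead code


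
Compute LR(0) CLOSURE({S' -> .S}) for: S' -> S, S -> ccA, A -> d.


Start: S' -> .S
For each item with dot before a nonterminal B, add B -> .γ for every B-production
Closure: [S' -> .S, S -> .ccA]


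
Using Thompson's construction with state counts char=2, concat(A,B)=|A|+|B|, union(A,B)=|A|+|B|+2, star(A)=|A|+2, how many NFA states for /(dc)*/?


Syntax tree has 2 char leaf(s), 0 union(s), 1 star(s)
chars contribute 2×2 = 4; each union adds +2; each star adds +2
Total: 4 + 0 + 2 = 6 states


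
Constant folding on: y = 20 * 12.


20 * 12 = 240 at compile time
Optimized: y = 240


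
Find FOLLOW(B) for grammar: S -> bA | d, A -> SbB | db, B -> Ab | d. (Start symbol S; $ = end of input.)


$ ∈ FOLLOW(S). For each A -> αBβ: add FIRST(β)\{ε} to FOLLOW(B); if β nullable, add FOLLOW(A).
FOLLOW(B) = {$, b}


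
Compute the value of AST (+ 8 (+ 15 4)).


Evaluate inner: (+ 15 4) = 19
Evaluate root: (+ 8 19) = 27
Result: 27


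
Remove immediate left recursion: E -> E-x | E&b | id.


Left-recursive alternatives: E-x, E&b; non-recursive: id
Introduce E': E -> idE', E' -> -xE' | &bE' | ε


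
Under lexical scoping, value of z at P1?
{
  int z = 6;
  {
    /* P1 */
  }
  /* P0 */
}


P1's block does not declare z; resolves to the enclosing declaration at depth 0
z = 6


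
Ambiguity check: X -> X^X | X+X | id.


'id^id+id' has two parse trees (no precedence encoded between ^ and +)
Ambiguous


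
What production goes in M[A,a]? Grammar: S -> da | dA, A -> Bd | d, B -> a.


For [A, a]: 'a' ∈ FIRST(Bd)
Entry: A -> Bd


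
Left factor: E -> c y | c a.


Common prefix: 'c'
Factored: E -> c E', E' -> y | a


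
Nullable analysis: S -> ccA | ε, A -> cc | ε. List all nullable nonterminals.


A nonterminal is nullable iff some alternative derives ε (directly, or every symbol in it is nullable)
Nullable: {A, S}


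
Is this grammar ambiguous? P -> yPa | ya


balanced y^n…a^n: each string has a unique parse
Unambiguous
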